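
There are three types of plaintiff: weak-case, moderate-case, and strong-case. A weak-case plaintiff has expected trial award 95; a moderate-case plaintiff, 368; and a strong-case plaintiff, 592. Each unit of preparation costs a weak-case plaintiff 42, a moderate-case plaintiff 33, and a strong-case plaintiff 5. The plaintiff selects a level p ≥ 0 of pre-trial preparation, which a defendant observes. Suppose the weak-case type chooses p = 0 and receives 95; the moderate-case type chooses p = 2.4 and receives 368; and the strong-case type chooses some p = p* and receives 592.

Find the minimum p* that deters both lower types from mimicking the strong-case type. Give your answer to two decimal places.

Moderate-case type (on-path payoff 368 − 33×2.4 = 288.8) won't mimic when 288.8 ≥ 592 − 33·p*, i.e. p* ≥ 9.19.
Weak-case type (on-path payoff 95) won't mimic when 95 ≥ 592 − 42·p*, i.e. p* ≥ 11.83.
Both must hold, so p* = max(11.83, 9.19) = 11.83. The weak-case type's constraint binds.

11.83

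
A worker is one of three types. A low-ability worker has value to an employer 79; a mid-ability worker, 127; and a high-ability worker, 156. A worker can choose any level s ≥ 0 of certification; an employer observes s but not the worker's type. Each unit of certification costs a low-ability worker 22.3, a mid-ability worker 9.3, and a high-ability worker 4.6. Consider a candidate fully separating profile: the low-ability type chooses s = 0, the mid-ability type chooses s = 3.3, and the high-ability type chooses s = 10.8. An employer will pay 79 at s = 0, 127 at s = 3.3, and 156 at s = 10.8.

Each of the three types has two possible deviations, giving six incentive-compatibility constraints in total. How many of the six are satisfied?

5

Low-ability (own payoff 79): to s=3.3 gives 127 − 22.3×3.3 = 53.41 → no gain ✓; to s=10.8 gives 156 − 22.3×10.8 = -84.84 → no gain ✓.
High-ability (own payoff 156 − 4.6×10.8 = 106.32): to s=0 gives 79 → no gain ✓; to s=3.3 gives 127 − 4.6×3.3 = 111.82 → profitable ✗.
Mid-ability (own payoff 127 − 9.3×3.3 = 96.31): to s=0 gives 79 → no gain ✓; to s=10.8 gives 156 − 9.3×10.8 = 55.56 → no gain ✓.
5 of the 6 constraints hold; not an equilibrium.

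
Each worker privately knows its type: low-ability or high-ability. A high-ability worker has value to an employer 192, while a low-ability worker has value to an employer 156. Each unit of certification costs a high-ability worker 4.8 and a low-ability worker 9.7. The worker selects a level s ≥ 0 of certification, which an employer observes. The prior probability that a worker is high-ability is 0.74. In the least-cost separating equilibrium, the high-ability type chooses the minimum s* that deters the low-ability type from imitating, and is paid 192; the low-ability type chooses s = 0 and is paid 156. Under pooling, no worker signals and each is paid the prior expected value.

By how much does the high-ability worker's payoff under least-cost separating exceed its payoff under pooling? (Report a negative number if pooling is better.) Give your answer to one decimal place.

Least-cost separating signal: s* solves 156 = 192 − 9.7·s*, so s* = (192 − 156)/9.7 ≈ 3.7113.
High-ability type's separating payoff: 192 − 4.8 × s* = 192 − 4.8 × (192 − 156)/9.7 = 192 − 172.8/9.7 ≈ 174.186.
Pooling payoff: 0.74 × 192 + 0.26 × 156 = 182.64.
Difference: 174.186 − 182.64 = -8.454, i.e. -8.5 to one decimal place.
The high-ability type would prefer the pooling outcome.

-8.5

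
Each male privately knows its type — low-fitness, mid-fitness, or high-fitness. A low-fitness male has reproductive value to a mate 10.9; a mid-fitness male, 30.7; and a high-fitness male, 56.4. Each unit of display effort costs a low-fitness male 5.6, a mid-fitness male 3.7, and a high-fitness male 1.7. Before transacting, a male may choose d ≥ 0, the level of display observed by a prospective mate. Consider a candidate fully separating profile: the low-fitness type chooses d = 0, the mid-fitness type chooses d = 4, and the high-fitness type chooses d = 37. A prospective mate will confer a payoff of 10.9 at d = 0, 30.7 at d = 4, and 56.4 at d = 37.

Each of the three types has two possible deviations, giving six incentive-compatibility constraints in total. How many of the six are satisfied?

4

Low-fitness (own payoff 10.9): to d=4 gives 30.7 − 5.6×4 = 8.3 → no gain ✓; to d=37 gives 56.4 − 5.6×37 = -150.8 → no gain ✓.
High-fitness (own payoff 56.4 − 1.7×37 = -6.5): to d=0 gives 10.9 → profitable ✗; to d=4 gives 30.7 − 1.7×4 = 23.9 → profitable ✗.
Mid-fitness (own payoff 30.7 − 3.7×4 = 15.9): to d=0 gives 10.9 → no gain ✓; to d=37 gives 56.4 − 3.7×37 = -80.5 → no gain ✓.
4 of the 6 constraints hold; not an equilibrium.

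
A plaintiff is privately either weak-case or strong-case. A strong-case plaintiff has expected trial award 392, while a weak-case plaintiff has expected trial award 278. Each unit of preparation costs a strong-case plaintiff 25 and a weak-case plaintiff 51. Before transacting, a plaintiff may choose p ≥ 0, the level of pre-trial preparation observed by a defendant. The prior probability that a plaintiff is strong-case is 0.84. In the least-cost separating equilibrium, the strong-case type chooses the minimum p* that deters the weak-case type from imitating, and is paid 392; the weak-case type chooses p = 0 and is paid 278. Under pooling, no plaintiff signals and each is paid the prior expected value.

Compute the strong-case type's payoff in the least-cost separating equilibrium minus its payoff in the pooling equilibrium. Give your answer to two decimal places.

-37.64

Least-cost separating signal: p* solves 278 = 392 − 51·p*, so p* = (392 − 278)/51 ≈ 2.2353.
Strong-case type's separating payoff: 392 − 25 × p* = 392 − 25 × (392 − 278)/51 = 392 − 2850/51 ≈ 336.1176.
Pooling payoff: 0.84 × 392 + 0.16 × 278 = 373.76.
Difference: 336.1176 − 373.76 = -37.6424, i.e. -37.64 to two decimal places.
The strong-case type would prefer the pooling outcome.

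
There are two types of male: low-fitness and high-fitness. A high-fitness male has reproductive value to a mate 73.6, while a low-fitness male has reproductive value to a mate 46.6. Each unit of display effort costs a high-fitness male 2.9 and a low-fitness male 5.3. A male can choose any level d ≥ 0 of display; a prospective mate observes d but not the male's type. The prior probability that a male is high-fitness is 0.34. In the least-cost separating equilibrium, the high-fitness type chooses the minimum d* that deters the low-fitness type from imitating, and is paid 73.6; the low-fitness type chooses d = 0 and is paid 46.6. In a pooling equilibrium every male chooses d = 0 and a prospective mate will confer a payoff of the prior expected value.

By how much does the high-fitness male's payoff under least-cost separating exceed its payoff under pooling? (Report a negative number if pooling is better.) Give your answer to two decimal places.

Least-cost separating signal: d* solves 46.6 = 73.6 − 5.3·d*, so d* = (73.6 − 46.6)/5.3 ≈ 5.0943.
High-fitness type's separating payoff: 73.6 − 2.9 × d* = 73.6 − 2.9 × (73.6 − 46.6)/5.3 = 73.6 − 78.3/5.3 ≈ 58.8264.
Pooling payoff: 0.34 × 73.6 + 0.66 × 46.6 = 55.78.
Difference: 58.8264 − 55.78 = 3.0464, i.e. 3.05 to two decimal places.
The high-fitness type prefers to separate.

3.05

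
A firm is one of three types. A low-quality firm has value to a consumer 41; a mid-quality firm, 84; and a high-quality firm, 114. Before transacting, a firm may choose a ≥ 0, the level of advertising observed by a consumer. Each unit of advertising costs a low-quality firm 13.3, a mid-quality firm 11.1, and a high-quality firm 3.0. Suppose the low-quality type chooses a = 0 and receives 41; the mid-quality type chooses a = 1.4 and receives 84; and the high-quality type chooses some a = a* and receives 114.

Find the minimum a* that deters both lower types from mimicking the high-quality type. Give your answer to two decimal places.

Mid-quality type (on-path payoff 84 − 11.1×1.4 = 68.46) won't mimic when 68.46 ≥ 114 − 11.1·a*, i.e. a* ≥ 4.10.
Low-quality type (on-path payoff 41) won't mimic when 41 ≥ 114 − 13.3·a*, i.e. a* ≥ 5.49.
Both must hold, so a* = max(5.49, 4.10) = 5.49. The low-quality type's constraint binds.

5.49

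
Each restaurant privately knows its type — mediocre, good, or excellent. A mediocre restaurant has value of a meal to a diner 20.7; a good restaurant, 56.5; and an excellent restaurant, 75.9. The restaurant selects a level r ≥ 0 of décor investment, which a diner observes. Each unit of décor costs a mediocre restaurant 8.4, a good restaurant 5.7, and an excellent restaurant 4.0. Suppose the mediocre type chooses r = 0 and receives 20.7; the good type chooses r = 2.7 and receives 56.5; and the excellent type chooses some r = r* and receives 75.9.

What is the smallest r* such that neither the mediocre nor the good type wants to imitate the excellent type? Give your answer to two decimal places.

6.57

Good type (on-path payoff 56.5 − 5.7×2.7 = 41.11) won't mimic when 41.11 ≥ 75.9 − 5.7·r*, i.e. r* ≥ 6.10.
Mediocre type (on-path payoff 20.7) won't mimic when 20.7 ≥ 75.9 − 8.4·r*, i.e. r* ≥ 6.57.
Both must hold, so r* = max(6.57, 6.10) = 6.57. The mediocre type's constraint binds.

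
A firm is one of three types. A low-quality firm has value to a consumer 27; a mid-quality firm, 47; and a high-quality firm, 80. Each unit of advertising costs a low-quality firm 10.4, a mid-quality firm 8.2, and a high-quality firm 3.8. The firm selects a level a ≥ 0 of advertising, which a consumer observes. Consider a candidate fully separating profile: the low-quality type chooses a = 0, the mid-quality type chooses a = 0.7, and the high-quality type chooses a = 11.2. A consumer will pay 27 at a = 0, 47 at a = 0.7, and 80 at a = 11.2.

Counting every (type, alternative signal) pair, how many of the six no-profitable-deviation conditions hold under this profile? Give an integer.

4

Mid-quality (own payoff 47 − 8.2×0.7 = 41.26): to a=0 gives 27 → no gain ✓; to a=11.2 gives 80 − 8.2×11.2 = -11.84 → no gain ✓.
Low-quality (own payoff 27): to a=0.7 gives 47 − 10.4×0.7 = 39.72 → profitable ✗; to a=11.2 gives 80 − 10.4×11.2 = -36.48 → no gain ✓.
High-quality (own payoff 80 − 3.8×11.2 = 37.44): to a=0 gives 27 → no gain ✓; to a=0.7 gives 47 − 3.8×0.7 = 44.34 → profitable ✗.
4 of the 6 constraints hold; not an equilibrium.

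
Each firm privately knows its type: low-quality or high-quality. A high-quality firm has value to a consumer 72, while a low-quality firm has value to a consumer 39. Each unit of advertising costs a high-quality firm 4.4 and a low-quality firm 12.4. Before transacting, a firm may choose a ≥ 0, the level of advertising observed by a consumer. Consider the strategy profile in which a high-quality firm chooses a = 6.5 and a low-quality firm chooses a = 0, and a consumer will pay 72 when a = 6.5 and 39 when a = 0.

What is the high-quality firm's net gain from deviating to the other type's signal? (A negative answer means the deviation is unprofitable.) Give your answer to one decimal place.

-4.4

Playing a = 6.5 the high-quality firm receives 72 − 4.4 × 6.5 = 43.4.
Deviating to a = 0 yields 39 instead.
Gain from deviating: 39 − 43.4 = -4.4.
The gain is negative, so the high-quality type's incentive-compatibility constraint is satisfied.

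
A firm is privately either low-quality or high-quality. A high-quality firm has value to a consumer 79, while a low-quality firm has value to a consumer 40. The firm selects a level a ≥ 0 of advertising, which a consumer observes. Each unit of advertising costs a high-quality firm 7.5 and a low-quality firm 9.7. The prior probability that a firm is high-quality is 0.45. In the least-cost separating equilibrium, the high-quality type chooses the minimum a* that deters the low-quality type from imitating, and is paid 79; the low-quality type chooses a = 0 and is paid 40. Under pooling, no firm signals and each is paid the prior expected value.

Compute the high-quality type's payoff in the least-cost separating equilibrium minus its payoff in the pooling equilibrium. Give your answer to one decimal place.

-8.7

Least-cost separating signal: a* solves 40 = 79 − 9.7·a*, so a* = (79 − 40)/9.7 ≈ 4.0206.
High-quality type's separating payoff: 79 − 7.5 × a* = 79 − 7.5 × (79 − 40)/9.7 = 79 − 292.5/9.7 ≈ 48.845.
Pooling payoff: 0.45 × 79 + 0.55 × 40 = 57.55.
Difference: 48.845 − 57.55 = -8.705, i.e. -8.7 to one decimal place.
The high-quality type would prefer the pooling outcome.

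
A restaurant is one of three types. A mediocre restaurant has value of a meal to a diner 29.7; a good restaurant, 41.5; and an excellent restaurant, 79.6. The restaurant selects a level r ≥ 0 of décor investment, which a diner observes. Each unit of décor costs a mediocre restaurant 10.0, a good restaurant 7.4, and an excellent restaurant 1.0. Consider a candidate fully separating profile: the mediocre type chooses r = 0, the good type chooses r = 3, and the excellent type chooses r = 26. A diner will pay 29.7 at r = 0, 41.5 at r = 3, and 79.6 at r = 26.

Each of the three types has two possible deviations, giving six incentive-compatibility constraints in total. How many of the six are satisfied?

5

Good (own payoff 41.5 − 7.4×3 = 19.3): to r=0 gives 29.7 → profitable ✗; to r=26 gives 79.6 − 7.4×26 = -112.8 → no gain ✓.
Excellent (own payoff 79.6 − 1.0×26 = 53.6): to r=0 gives 29.7 → no gain ✓; to r=3 gives 41.5 − 1.0×3 = 38.5 → no gain ✓.
Mediocre (own payoff 29.7): to r=3 gives 41.5 − 10.0×3 = 11.5 → no gain ✓; to r=26 gives 79.6 − 10.0×26 = -180.4 → no gain ✓.
5 of the 6 constraints hold; not an equilibrium.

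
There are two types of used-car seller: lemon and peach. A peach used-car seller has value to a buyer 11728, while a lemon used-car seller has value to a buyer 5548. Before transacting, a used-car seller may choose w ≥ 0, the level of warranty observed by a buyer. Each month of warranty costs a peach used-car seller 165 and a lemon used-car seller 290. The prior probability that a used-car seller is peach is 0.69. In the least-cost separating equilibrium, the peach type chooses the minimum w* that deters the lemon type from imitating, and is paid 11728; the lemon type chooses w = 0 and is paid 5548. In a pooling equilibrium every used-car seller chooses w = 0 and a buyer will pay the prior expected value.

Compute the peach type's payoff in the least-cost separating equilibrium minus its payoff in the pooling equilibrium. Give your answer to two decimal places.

Least-cost separating signal: w* solves 5548 = 11728 − 290·w*, so w* = (11728 − 5548)/290 ≈ 21.3103.
Peach type's separating payoff: 11728 − 165 × w* = 11728 − 165 × (11728 − 5548)/290 = 11728 − 1019700/290 ≈ 8211.7931.
Pooling payoff: 0.69 × 11728 + 0.31 × 5548 = 9812.2.
Difference: 8211.7931 − 9812.2 = -1600.4069, i.e. -1600.41 to two decimal places.
The peach type would prefer the pooling outcome.

-1600.41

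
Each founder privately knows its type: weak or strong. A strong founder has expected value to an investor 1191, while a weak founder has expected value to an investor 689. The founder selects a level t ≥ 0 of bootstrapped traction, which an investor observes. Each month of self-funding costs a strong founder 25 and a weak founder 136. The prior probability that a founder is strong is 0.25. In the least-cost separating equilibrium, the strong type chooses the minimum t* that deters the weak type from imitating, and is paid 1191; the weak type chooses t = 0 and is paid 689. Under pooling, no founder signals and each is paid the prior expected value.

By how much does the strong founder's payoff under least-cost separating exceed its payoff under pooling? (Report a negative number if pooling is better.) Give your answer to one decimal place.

Least-cost separating signal: t* solves 689 = 1191 − 136·t*, so t* = (1191 − 689)/136 ≈ 3.6912.
Strong type's separating payoff: 1191 − 25 × t* = 1191 − 25 × (1191 − 689)/136 = 1191 − 12550/136 ≈ 1098.721.
Pooling payoff: 0.25 × 1191 + 0.75 × 689 = 814.5.
Difference: 1098.721 − 814.5 = 284.221, i.e. 284.2 to one decimal place.
The strong type prefers to separate.

284.2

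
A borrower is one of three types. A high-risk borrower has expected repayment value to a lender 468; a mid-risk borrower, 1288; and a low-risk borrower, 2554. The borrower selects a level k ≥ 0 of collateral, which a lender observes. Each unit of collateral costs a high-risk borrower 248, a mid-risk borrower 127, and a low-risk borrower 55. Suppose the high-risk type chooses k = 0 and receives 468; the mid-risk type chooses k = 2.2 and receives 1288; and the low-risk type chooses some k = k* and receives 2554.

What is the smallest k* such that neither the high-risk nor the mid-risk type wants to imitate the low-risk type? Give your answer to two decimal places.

12.17

High-risk type (on-path payoff 468) won't mimic when 468 ≥ 2554 − 248·k*, i.e. k* ≥ 8.41.
Mid-risk type (on-path payoff 1288 − 127×2.2 = 1008.6) won't mimic when 1008.6 ≥ 2554 − 127·k*, i.e. k* ≥ 12.17.
Both must hold, so k* = max(8.41, 12.17) = 12.17. The mid-risk type's constraint binds.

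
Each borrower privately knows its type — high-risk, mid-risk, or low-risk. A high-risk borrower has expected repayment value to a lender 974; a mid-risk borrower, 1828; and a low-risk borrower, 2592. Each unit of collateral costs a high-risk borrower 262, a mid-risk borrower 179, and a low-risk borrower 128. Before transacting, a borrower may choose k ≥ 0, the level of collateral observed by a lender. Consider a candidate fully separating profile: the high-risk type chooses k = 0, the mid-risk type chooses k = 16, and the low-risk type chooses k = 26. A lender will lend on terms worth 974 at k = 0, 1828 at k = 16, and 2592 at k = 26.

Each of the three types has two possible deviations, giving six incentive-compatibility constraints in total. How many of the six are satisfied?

3

Low-risk (own payoff 2592 − 128×26 = -736): to k=0 gives 974 → profitable ✗; to k=16 gives 1828 − 128×16 = -220 → profitable ✗.
Mid-risk (own payoff 1828 − 179×16 = -1036): to k=0 gives 974 → profitable ✗; to k=26 gives 2592 − 179×26 = -2062 → no gain ✓.
High-risk (own payoff 974): to k=16 gives 1828 − 262×16 = -2364 → no gain ✓; to k=26 gives 2592 − 262×26 = -4220 → no gain ✓.
3 of the 6 constraints hold; not an equilibrium.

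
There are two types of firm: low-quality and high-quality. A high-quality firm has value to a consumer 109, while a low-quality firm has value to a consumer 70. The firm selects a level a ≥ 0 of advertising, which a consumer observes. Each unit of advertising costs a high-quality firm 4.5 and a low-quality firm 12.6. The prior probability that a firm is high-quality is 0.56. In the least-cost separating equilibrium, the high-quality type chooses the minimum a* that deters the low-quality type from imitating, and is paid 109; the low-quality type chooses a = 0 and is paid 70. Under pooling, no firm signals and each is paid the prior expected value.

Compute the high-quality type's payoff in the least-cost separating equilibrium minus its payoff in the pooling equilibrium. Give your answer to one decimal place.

Least-cost separating signal: a* solves 70 = 109 − 12.6·a*, so a* = (109 − 70)/12.6 ≈ 3.0952.
High-quality type's separating payoff: 109 − 4.5 × a* = 109 − 4.5 × (109 − 70)/12.6 = 109 − 175.5/12.6 ≈ 95.071.
Pooling payoff: 0.56 × 109 + 0.44 × 70 = 91.84.
Difference: 95.071 − 91.84 = 3.231, i.e. 3.2 to one decimal place.
The high-quality type prefers to separate.

3.2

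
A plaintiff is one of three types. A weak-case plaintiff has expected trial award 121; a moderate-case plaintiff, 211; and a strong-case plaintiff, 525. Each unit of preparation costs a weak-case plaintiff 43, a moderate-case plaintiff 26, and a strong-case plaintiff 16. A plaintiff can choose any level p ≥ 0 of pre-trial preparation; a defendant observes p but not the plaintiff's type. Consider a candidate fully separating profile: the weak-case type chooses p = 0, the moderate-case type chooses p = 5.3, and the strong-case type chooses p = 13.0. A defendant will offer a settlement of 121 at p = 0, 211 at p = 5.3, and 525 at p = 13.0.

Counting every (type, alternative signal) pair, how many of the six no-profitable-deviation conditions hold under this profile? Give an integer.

Weak-case (own payoff 121): to p=5.3 gives 211 − 43×5.3 = -16.9 → no gain ✓; to p=13.0 gives 525 − 43×13.0 = -34 → no gain ✓.
Moderate-case (own payoff 211 − 26×5.3 = 73.2): to p=0 gives 121 → profitable ✗; to p=13.0 gives 525 − 26×13.0 = 187 → profitable ✗.
Strong-case (own payoff 525 − 16×13.0 = 317): to p=0 gives 121 → no gain ✓; to p=5.3 gives 211 − 16×5.3 = 126.2 → no gain ✓.
4 of the 6 constraints hold; not an equilibrium.

4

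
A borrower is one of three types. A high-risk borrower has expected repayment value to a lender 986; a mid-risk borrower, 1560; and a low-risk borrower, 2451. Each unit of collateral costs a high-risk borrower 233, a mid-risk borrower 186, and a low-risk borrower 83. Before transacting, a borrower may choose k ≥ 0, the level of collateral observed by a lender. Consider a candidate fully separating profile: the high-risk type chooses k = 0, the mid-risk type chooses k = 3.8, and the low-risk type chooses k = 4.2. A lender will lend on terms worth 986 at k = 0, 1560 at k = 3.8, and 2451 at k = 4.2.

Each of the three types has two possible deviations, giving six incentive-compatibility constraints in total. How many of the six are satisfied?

3

High-risk (own payoff 986): to k=3.8 gives 1560 − 233×3.8 = 674.6 → no gain ✓; to k=4.2 gives 2451 − 233×4.2 = 1472.4 → profitable ✗.
Low-risk (own payoff 2451 − 83×4.2 = 2102.4): to k=0 gives 986 → no gain ✓; to k=3.8 gives 1560 − 83×3.8 = 1244.6 → no gain ✓.
Mid-risk (own payoff 1560 − 186×3.8 = 853.2): to k=0 gives 986 → profitable ✗; to k=4.2 gives 2451 − 186×4.2 = 1669.8 → profitable ✗.
3 of the 6 constraints hold; not an equilibrium.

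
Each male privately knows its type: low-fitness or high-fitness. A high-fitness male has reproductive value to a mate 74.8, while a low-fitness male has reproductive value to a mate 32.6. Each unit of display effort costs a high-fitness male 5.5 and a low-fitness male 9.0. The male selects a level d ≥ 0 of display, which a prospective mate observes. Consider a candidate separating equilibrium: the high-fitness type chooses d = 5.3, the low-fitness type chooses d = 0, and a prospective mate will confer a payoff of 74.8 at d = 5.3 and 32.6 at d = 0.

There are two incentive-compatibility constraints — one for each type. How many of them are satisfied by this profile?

2

High-fitness type: signal → 74.8 − 5.5 × 5.3 = 45.65; deviate to 0 → 32.6. IC holds (45.65 ≥ 32.6).
Low-fitness type: stay at 0 → 32.6; mimic → 74.8 − 9.0 × 5.3 = 27.1. IC holds (32.6 ≥ 27.1).
2 of 2 constraints hold, so this is a separating equilibrium.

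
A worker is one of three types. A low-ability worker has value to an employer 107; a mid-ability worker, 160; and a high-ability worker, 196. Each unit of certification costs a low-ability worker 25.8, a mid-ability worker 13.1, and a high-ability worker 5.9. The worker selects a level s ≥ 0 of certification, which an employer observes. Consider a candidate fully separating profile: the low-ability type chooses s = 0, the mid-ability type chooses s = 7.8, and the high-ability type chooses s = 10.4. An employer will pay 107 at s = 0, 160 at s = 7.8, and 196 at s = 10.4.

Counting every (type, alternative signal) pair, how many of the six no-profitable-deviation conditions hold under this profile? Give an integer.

4

Low-ability (own payoff 107): to s=7.8 gives 160 − 25.8×7.8 = -41.24 → no gain ✓; to s=10.4 gives 196 − 25.8×10.4 = -72.32 → no gain ✓.
High-ability (own payoff 196 − 5.9×10.4 = 134.64): to s=0 gives 107 → no gain ✓; to s=7.8 gives 160 − 5.9×7.8 = 113.98 → no gain ✓.
Mid-ability (own payoff 160 − 13.1×7.8 = 57.82): to s=0 gives 107 → profitable ✗; to s=10.4 gives 196 − 13.1×10.4 = 59.76 → profitable ✗.
4 of the 6 constraints hold; not an equilibrium.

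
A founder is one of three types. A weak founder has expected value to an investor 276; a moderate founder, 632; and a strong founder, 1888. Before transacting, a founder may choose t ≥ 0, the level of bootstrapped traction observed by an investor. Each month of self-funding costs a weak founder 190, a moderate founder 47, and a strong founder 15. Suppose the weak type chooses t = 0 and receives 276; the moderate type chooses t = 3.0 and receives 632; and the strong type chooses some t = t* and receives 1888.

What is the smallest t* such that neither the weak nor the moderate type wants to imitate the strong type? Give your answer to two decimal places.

Weak type (on-path payoff 276) won't mimic when 276 ≥ 1888 − 190·t*, i.e. t* ≥ 8.48.
Moderate type (on-path payoff 632 − 47×3.0 = 491) won't mimic when 491 ≥ 1888 − 47·t*, i.e. t* ≥ 29.72.
Both must hold, so t* = max(8.48, 29.72) = 29.72. The moderate type's constraint binds.

29.72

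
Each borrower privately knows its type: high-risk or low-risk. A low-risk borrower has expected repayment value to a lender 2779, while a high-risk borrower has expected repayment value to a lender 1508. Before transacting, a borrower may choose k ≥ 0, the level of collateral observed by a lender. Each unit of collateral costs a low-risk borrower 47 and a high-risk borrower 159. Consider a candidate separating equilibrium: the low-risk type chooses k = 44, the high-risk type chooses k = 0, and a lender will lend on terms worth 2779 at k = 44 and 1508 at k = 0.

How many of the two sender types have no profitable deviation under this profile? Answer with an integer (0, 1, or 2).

Low-risk type: signal → 2779 − 47 × 44 = 711; deviate to 0 → 1508. IC fails (711 < 1508).
High-risk type: stay at 0 → 1508; mimic → 2779 − 159 × 44 = -4217. IC holds (1508 ≥ -4217).
1 of 2 constraints hold, so this profile is not an equilibrium.

1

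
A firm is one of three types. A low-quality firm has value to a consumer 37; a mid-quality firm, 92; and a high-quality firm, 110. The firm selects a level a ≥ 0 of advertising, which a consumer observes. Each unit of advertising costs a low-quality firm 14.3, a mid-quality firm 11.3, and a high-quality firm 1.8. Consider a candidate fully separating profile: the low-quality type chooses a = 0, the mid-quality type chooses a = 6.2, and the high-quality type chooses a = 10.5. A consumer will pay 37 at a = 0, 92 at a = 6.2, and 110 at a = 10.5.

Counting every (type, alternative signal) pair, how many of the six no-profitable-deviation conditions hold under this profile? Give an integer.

High-quality (own payoff 110 − 1.8×10.5 = 91.1): to a=0 gives 37 → no gain ✓; to a=6.2 gives 92 − 1.8×6.2 = 80.84 → no gain ✓.
Mid-quality (own payoff 92 − 11.3×6.2 = 21.94): to a=0 gives 37 → profitable ✗; to a=10.5 gives 110 − 11.3×10.5 = -8.65 → no gain ✓.
Low-quality (own payoff 37): to a=6.2 gives 92 − 14.3×6.2 = 3.34 → no gain ✓; to a=10.5 gives 110 − 14.3×10.5 = -40.15 → no gain ✓.
5 of the 6 constraints hold; not an equilibrium.

5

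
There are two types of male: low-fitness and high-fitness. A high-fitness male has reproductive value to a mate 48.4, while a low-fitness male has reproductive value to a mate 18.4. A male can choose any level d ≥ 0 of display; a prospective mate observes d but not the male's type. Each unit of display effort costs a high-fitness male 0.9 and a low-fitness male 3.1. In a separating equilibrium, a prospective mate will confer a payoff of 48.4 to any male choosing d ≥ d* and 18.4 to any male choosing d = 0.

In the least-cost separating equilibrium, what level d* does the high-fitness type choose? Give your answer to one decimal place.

A low-fitness male choosing d = 0 receives 18.4.
Imitating at d* instead would pay 48.4 at cost 3.1·d*, netting 48.4 − 3.1·d*.
Indifference: 18.4 = 48.4 − 3.1·d*, so d* = (48.4 − 18.4) / 3.1 ≈ 9.7.
At d* the low-fitness type's incentive constraint just binds; the high-fitness type strictly prefers d* since its per-unit cost is lower.

9.7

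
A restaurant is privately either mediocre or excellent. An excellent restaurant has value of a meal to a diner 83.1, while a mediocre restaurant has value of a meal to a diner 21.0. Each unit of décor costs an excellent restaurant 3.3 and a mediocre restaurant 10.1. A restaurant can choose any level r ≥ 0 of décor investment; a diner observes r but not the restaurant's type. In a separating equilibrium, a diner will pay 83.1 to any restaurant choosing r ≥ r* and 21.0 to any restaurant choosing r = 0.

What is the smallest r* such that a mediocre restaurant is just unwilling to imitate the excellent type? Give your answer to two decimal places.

6.15

A mediocre restaurant choosing r = 0 receives 21.0.
Imitating at r* instead would pay 83.1 at cost 10.1·r*, netting 83.1 − 10.1·r*.
Indifference: 21.0 = 83.1 − 10.1·r*, so r* = (83.1 − 21.0) / 10.1 ≈ 6.15.
At r* the mediocre type's incentive constraint just binds; the excellent type strictly prefers r* since its per-unit cost is lower.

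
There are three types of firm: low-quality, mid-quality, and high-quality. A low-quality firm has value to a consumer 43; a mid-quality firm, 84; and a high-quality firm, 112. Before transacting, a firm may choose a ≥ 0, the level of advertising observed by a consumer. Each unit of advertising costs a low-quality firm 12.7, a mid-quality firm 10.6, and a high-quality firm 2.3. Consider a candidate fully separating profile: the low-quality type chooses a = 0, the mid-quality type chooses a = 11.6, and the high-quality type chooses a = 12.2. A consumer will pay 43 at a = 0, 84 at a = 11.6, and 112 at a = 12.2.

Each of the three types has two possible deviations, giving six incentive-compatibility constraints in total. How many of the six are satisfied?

Low-quality (own payoff 43): to a=11.6 gives 84 − 12.7×11.6 = -63.32 → no gain ✓; to a=12.2 gives 112 − 12.7×12.2 = -42.94 → no gain ✓.
Mid-quality (own payoff 84 − 10.6×11.6 = -38.96): to a=0 gives 43 → profitable ✗; to a=12.2 gives 112 − 10.6×12.2 = -17.32 → profitable ✗.
High-quality (own payoff 112 − 2.3×12.2 = 83.94): to a=0 gives 43 → no gain ✓; to a=11.6 gives 84 − 2.3×11.6 = 57.32 → no gain ✓.
4 of the 6 constraints hold; not an equilibrium.

4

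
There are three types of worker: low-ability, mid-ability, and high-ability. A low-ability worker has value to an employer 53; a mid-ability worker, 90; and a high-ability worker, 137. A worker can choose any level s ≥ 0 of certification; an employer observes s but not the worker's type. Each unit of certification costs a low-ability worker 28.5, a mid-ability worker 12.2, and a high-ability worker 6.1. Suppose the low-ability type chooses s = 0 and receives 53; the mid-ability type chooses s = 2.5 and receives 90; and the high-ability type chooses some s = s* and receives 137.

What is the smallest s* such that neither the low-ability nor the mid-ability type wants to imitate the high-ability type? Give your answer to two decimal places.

6.35

Low-ability type (on-path payoff 53) won't mimic when 53 ≥ 137 − 28.5·s*, i.e. s* ≥ 2.95.
Mid-ability type (on-path payoff 90 − 12.2×2.5 = 59.5) won't mimic when 59.5 ≥ 137 − 12.2·s*, i.e. s* ≥ 6.35.
Both must hold, so s* = max(2.95, 6.35) = 6.35. The mid-ability type's constraint binds.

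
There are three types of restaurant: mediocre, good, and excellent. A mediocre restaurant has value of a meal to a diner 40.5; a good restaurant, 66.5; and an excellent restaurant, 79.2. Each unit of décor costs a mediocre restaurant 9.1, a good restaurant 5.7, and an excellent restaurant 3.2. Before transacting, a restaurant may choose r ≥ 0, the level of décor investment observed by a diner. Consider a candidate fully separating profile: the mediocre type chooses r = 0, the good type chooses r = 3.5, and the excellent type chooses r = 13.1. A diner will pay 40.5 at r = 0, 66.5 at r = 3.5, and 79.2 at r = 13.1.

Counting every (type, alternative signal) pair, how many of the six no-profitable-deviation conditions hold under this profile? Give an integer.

4

Mediocre (own payoff 40.5): to r=3.5 gives 66.5 − 9.1×3.5 = 34.65 → no gain ✓; to r=13.1 gives 79.2 − 9.1×13.1 = -40.01 → no gain ✓.
Excellent (own payoff 79.2 − 3.2×13.1 = 37.28): to r=0 gives 40.5 → profitable ✗; to r=3.5 gives 66.5 − 3.2×3.5 = 55.3 → profitable ✗.
Good (own payoff 66.5 − 5.7×3.5 = 46.55): to r=0 gives 40.5 → no gain ✓; to r=13.1 gives 79.2 − 5.7×13.1 = 4.53 → no gain ✓.
4 of the 6 constraints hold; not an equilibrium.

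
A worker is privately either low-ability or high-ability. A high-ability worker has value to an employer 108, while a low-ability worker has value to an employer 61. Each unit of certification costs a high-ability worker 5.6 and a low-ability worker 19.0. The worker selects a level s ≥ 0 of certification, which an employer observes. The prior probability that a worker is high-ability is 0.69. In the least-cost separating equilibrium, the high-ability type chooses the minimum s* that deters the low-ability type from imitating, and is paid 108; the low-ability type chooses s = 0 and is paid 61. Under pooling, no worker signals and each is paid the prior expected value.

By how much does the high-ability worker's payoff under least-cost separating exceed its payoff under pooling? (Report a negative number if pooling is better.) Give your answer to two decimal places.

0.72

Least-cost separating signal: s* solves 61 = 108 − 19.0·s*, so s* = (108 − 61)/19.0 ≈ 2.4737.
High-ability type's separating payoff: 108 − 5.6 × s* = 108 − 5.6 × (108 − 61)/19.0 = 108 − 263.2/19.0 ≈ 94.1474.
Pooling payoff: 0.69 × 108 + 0.31 × 61 = 93.43.
Difference: 94.1474 − 93.43 = 0.7174, i.e. 0.72 to two decimal places.
The high-ability type prefers to separate.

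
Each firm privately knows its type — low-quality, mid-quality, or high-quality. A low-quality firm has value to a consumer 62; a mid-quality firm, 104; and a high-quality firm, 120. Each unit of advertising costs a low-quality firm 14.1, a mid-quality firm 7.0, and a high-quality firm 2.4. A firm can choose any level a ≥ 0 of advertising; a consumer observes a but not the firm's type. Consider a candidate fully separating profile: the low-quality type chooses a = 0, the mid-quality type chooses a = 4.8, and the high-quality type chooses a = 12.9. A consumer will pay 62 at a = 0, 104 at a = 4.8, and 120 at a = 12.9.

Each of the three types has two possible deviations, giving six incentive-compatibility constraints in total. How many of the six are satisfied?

5

Mid-quality (own payoff 104 − 7.0×4.8 = 70.4): to a=0 gives 62 → no gain ✓; to a=12.9 gives 120 − 7.0×12.9 = 29.7 → no gain ✓.
Low-quality (own payoff 62): to a=4.8 gives 104 − 14.1×4.8 = 36.32 → no gain ✓; to a=12.9 gives 120 − 14.1×12.9 = -61.89 → no gain ✓.
High-quality (own payoff 120 − 2.4×12.9 = 89.04): to a=0 gives 62 → no gain ✓; to a=4.8 gives 104 − 2.4×4.8 = 92.48 → profitable ✗.
5 of the 6 constraints hold; not an equilibrium.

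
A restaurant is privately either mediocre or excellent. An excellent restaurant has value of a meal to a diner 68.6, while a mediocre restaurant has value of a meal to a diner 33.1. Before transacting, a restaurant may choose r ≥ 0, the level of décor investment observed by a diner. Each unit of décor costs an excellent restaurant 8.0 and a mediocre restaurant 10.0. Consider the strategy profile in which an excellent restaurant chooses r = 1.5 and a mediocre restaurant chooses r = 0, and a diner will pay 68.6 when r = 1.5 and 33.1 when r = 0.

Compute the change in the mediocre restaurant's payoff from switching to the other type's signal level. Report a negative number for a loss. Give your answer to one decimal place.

20.5

Playing r = 0 the mediocre restaurant receives 33.1.
Deviating to r = 1.5 brings payment 68.6 at cost 10.0 × 1.5 = 15, netting 53.6.
Gain from deviating: 53.6 − 33.1 = 20.5.
The gain is positive, so the mediocre type's incentive-compatibility constraint is violated — this profile is not a separating equilibrium.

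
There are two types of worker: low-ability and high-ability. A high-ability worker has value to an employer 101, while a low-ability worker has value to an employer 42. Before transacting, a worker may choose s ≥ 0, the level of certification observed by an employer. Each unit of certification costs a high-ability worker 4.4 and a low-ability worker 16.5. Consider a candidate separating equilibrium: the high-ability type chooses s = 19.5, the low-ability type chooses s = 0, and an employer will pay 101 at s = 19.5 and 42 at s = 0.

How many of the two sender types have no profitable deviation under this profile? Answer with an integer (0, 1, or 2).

1

High-ability type: signal → 101 − 4.4 × 19.5 = 15.2; deviate to 0 → 42. IC fails (15.2 < 42).
Low-ability type: stay at 0 → 42; mimic → 101 − 16.5 × 19.5 = -220.75. IC holds (42 ≥ -220.75).
1 of 2 constraints hold, so this profile is not an equilibrium.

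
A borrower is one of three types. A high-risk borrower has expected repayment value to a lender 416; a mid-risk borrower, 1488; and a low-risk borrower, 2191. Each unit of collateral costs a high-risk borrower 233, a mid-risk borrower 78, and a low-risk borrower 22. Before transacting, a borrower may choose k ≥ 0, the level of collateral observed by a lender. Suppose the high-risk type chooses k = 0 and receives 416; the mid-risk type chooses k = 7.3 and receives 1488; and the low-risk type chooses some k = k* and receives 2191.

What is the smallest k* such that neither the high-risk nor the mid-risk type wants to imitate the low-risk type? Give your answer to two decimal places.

High-risk type (on-path payoff 416) won't mimic when 416 ≥ 2191 − 233·k*, i.e. k* ≥ 7.62.
Mid-risk type (on-path payoff 1488 − 78×7.3 = 918.6) won't mimic when 918.6 ≥ 2191 − 78·k*, i.e. k* ≥ 16.31.
Both must hold, so k* = max(7.62, 16.31) = 16.31. The mid-risk type's constraint binds.

16.31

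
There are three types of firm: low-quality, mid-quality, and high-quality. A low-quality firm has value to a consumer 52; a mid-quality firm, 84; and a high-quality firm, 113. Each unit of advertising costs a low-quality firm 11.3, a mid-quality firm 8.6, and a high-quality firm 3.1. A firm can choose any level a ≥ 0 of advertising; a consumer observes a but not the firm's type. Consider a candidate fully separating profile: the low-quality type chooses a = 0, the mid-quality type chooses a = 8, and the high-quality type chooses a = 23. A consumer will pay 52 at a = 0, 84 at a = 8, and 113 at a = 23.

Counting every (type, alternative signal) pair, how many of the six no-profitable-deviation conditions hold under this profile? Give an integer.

High-quality (own payoff 113 − 3.1×23 = 41.7): to a=0 gives 52 → profitable ✗; to a=8 gives 84 − 3.1×8 = 59.2 → profitable ✗.
Mid-quality (own payoff 84 − 8.6×8 = 15.2): to a=0 gives 52 → profitable ✗; to a=23 gives 113 − 8.6×23 = -84.8 → no gain ✓.
Low-quality (own payoff 52): to a=8 gives 84 − 11.3×8 = -6.4 → no gain ✓; to a=23 gives 113 − 11.3×23 = -146.9 → no gain ✓.
3 of the 6 constraints hold; not an equilibrium.

3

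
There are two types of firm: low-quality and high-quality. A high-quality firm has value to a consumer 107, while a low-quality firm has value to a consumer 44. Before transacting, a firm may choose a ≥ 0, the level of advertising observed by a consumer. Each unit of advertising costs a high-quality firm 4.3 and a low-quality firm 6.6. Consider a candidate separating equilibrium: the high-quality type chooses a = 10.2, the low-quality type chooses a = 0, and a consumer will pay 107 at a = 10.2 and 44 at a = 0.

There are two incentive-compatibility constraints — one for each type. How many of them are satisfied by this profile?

2

Low-quality type: stay at 0 → 44; mimic → 107 − 6.6 × 10.2 = 39.68. IC holds (44 ≥ 39.68).
High-quality type: signal → 107 − 4.3 × 10.2 = 63.14; deviate to 0 → 44. IC holds (63.14 ≥ 44).
2 of 2 constraints hold, so this is a separating equilibrium.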